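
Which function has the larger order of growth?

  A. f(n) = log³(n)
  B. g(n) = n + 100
B

f(n) = log³(n) is O(log³ n), while g(n) = n + 100 is O(n).
Since O(n) grows faster than O(log³ n), g(n) dominates.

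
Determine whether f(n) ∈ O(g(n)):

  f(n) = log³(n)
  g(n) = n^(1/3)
True

f(n) = log³(n) is O(log³ n), and g(n) = n^(1/3) is O(n^(1/3)).
Since O(log³ n) ⊆ O(n^(1/3)) (f grows no faster than g), f(n) = O(g(n)) is true.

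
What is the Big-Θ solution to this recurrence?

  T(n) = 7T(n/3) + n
Θ(n^log₃(7))

Master Theorem: a = 7, b = 3, f(n) = n.
Compute the critical exponent d = log₃(7) = 1.771.
Compare f(n) = Θ(n) against n^d:
  k = 1 < d = 1.771, so f(n) = O(n^(d-ε)) — Case 1.
  The recursion cost dominates: T(n) = Θ(n^d) = Θ(n^log₃(7)).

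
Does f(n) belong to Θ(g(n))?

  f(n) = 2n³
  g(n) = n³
True

f(n) = 2n³ and g(n) = n³ are both O(n³).
Since they have the same asymptotic growth rate, f(n) = Θ(g(n)) is true.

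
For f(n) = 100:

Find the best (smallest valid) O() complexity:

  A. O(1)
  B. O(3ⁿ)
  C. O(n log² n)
A

f(n) = 100 is O(1).
All listed options are valid Big-O bounds (upper bounds),
but O(1) is the tightest (smallest valid bound).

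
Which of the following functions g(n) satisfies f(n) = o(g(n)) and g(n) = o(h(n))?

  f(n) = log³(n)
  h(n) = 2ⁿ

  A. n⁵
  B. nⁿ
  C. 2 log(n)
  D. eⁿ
A

We need g(n) with log³(n) = o(g(n)) and g(n) = o(2ⁿ), i.e. O(log³ n) ≺ g ≺ O(2ⁿ).
Check each option:
  A. n⁵ — O(n⁵) is strictly between O(log³ n) and O(2ⁿ) ✓
  B. nⁿ — O(nⁿ) does not grow strictly slower than h(n)
  C. 2 log(n) — O(log n) does not grow strictly faster than f(n)
  D. eⁿ — O(eⁿ) does not grow strictly slower than h(n)

Only option A (n⁵) lies strictly between.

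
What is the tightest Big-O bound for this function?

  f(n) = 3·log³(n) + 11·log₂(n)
O(log³ n)

The dominant term in 3·log³(n) + 11·log₂(n) is 3·log³(n), which is Θ(log³ n).
Lower-order terms (11·log₂(n)) are asymptotically negligible.
Constants are absorbed, so the tightest bound is O(log³ n).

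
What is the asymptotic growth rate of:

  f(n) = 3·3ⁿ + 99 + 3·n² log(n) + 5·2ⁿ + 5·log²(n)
Θ(3ⁿ)

Order the terms by growth rate: 99 ≺ 5·log²(n) ≺ 3·n² log(n) ≺ 5·2ⁿ ≺ 3·3ⁿ.
The fastest-growing term 3·3ⁿ dominates as n → ∞; dropping its constant factor gives Θ(3ⁿ).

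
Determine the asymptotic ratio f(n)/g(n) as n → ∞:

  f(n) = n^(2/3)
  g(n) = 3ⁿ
0

Since n^(2/3) (O(n^(2/3))) grows slower than 3ⁿ (O(3ⁿ)),
the ratio f(n)/g(n) → 0 as n → ∞.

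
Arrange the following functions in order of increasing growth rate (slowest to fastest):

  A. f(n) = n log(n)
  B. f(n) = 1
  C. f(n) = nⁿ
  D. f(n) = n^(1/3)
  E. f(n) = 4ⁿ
B < D < A < E < C

Comparing growth rates:
B = 1 is O(1)
D = n^(1/3) is O(n^(1/3))
A = n log(n) is O(n log n)
E = 4ⁿ is O(4ⁿ)
C = nⁿ is O(nⁿ)

Therefore, the order from slowest to fastest is: B < D < A < E < C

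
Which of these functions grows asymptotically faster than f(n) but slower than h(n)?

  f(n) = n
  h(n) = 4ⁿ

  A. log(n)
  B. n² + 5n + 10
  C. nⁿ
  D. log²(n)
B

We need g(n) with n = o(g(n)) and g(n) = o(4ⁿ), i.e. O(n) ≺ g ≺ O(4ⁿ).
Check each option:
  A. log(n) — O(log n) does not grow strictly faster than f(n)
  B. n² + 5n + 10 — O(n²) is strictly between O(n) and O(4ⁿ) ✓
  C. nⁿ — O(nⁿ) does not grow strictly slower than h(n)
  D. log²(n) — O(log² n) does not grow strictly faster than f(n)

Only option B (n² + 5n + 10) lies strictly between.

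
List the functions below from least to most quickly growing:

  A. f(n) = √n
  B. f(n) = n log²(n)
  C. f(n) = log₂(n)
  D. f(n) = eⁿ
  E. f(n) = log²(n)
C < E < A < B < D

Comparing growth rates:
C = log₂(n) is O(log n)
E = log²(n) is O(log² n)
A = √n is O(√n)
B = n log²(n) is O(n log² n)
D = eⁿ is O(eⁿ)

Therefore, the order from slowest to fastest is: C < E < A < B < D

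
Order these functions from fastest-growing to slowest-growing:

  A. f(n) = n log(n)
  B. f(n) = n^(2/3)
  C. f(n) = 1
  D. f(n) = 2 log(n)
A > B > D > C

Comparing growth rates:
A = n log(n) is O(n log n)
B = n^(2/3) is O(n^(2/3))
D = 2 log(n) is O(log n)
C = 1 is O(1)

Therefore, the order from fastest to slowest is: A > B > D > C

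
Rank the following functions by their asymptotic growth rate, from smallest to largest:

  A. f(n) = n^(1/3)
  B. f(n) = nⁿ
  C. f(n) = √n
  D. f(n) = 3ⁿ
A < C < D < B

Comparing growth rates:
A = n^(1/3) is O(n^(1/3))
C = √n is O(√n)
D = 3ⁿ is O(3ⁿ)
B = nⁿ is O(nⁿ)

Therefore, the order from slowest to fastest is: A < C < D < B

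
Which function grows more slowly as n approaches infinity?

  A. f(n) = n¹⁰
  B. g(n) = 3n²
B

f(n) = n¹⁰ is O(n¹⁰), while g(n) = 3n² is O(n²).
Since O(n²) grows slower than O(n¹⁰), g(n) is dominated.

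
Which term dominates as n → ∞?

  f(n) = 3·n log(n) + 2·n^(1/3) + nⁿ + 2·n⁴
nⁿ

Looking at each term:
  - 3·n log(n) is O(n log n)
  - 2·n^(1/3) is O(n^(1/3))
  - nⁿ is O(nⁿ)
  - 2·n⁴ is O(n⁴)

The term nⁿ (O(nⁿ)) grows fastest and dominates all others.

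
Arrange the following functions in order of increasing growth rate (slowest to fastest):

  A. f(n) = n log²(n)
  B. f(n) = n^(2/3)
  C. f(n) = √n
C < B < A

Comparing growth rates:
C = √n is O(√n)
B = n^(2/3) is O(n^(2/3))
A = n log²(n) is O(n log² n)

Therefore, the order from slowest to fastest is: C < B < A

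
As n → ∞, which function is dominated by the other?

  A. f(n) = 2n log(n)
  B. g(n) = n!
A

f(n) = 2n log(n) is O(n log n), while g(n) = n! is O(n!).
Since O(n log n) grows slower than O(n!), f(n) is dominated.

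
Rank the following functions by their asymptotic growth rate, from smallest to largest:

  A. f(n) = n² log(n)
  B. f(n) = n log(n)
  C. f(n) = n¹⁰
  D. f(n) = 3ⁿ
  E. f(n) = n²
B < E < A < C < D

Comparing growth rates:
B = n log(n) is O(n log n)
E = n² is O(n²)
A = n² log(n) is O(n² log n)
C = n¹⁰ is O(n¹⁰)
D = 3ⁿ is O(3ⁿ)

Therefore, the order from slowest to fastest is: B < E < A < C < D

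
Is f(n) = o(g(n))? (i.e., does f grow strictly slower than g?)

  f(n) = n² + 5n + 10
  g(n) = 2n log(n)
False

f(n) = n² + 5n + 10 is O(n²), and g(n) = 2n log(n) is O(n log n).
Since O(n²) grows faster than or equal to O(n log n), f(n) = o(g(n)) is false.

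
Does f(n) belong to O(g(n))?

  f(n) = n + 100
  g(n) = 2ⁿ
True

f(n) = n + 100 is O(n), and g(n) = 2ⁿ is O(2ⁿ).
Since O(n) ⊆ O(2ⁿ) (f grows no faster than g), f(n) = O(g(n)) is true.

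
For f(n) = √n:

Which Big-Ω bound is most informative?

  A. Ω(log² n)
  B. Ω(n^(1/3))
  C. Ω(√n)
C

f(n) = √n is Ω(√n).
All listed options are valid Big-Ω bounds (lower bounds),
but Ω(√n) is the tightest (largest valid bound).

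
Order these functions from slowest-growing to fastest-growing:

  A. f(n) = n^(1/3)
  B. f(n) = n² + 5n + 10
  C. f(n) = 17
C < A < B

Comparing growth rates:
C = 17 is O(1)
A = n^(1/3) is O(n^(1/3))
B = n² + 5n + 10 is O(n²)

Therefore, the order from slowest to fastest is: C < A < B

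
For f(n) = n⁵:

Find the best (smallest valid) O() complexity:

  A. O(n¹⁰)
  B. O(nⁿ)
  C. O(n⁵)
C

f(n) = n⁵ is O(n⁵).
All listed options are valid Big-O bounds (upper bounds),
but O(n⁵) is the tightest (smallest valid bound).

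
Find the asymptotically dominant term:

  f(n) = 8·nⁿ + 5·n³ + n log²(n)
8·nⁿ

Looking at each term:
  - 8·nⁿ is O(nⁿ)
  - 5·n³ is O(n³)
  - n log²(n) is O(n log² n)

The term 8·nⁿ (O(nⁿ)) grows fastest and dominates all others.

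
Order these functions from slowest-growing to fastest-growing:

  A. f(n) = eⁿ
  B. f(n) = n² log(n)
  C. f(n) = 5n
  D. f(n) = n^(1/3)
D < C < B < A

Comparing growth rates:
D = n^(1/3) is O(n^(1/3))
C = 5n is O(n)
B = n² log(n) is O(n² log n)
A = eⁿ is O(eⁿ)

Therefore, the order from slowest to fastest is: D < C < B < A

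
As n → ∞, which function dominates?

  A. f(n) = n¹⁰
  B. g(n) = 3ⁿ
B

f(n) = n¹⁰ is O(n¹⁰), while g(n) = 3ⁿ is O(3ⁿ).
Since O(3ⁿ) grows faster than O(n¹⁰), g(n) dominates.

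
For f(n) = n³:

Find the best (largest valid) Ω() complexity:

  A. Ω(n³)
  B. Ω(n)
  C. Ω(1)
A

f(n) = n³ is Ω(n³).
All listed options are valid Big-Ω bounds (lower bounds),
but Ω(n³) is the tightest (largest valid bound).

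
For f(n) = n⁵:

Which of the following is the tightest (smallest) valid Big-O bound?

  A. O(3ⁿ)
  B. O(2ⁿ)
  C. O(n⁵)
C

f(n) = n⁵ is O(n⁵).
All listed options are valid Big-O bounds (upper bounds),
but O(n⁵) is the tightest (smallest valid bound).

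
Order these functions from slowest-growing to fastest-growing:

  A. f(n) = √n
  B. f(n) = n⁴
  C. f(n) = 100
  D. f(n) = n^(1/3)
C < D < A < B

Comparing growth rates:
C = 100 is O(1)
D = n^(1/3) is O(n^(1/3))
A = √n is O(√n)
B = n⁴ is O(n⁴)

Therefore, the order from slowest to fastest is: C < D < A < B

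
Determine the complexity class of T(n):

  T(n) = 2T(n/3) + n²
Θ(n²)

Master Theorem: a = 2, b = 3, f(n) = n².
Compute the critical exponent d = log₃(2) = 0.631.
Compare f(n) = Θ(n²) against n^d:
  k = 2 > d = 0.631, so f(n) = Ω(n^(d+ε)) — Case 3.
  Regularity: a·(n/b)^2/n^2 = a/b^2 = 2/9 < 1 ✓.
  The top-level work dominates: T(n) = Θ(f(n)) = Θ(n²).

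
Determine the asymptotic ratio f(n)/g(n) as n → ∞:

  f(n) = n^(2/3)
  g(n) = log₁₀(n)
∞

Since n^(2/3) (O(n^(2/3))) grows faster than log₁₀(n) (O(log n)),
the ratio f(n)/g(n) → ∞ as n → ∞.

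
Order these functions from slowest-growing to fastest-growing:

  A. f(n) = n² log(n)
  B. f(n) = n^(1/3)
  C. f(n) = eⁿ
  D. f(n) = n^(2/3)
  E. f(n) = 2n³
B < D < A < E < C

Comparing growth rates:
B = n^(1/3) is O(n^(1/3))
D = n^(2/3) is O(n^(2/3))
A = n² log(n) is O(n² log n)
E = 2n³ is O(n³)
C = eⁿ is O(eⁿ)

Therefore, the order from slowest to fastest is: B < D < A < E < C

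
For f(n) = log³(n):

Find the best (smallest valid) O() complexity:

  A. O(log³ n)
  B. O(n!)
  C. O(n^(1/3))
A

f(n) = log³(n) is O(log³ n).
All listed options are valid Big-O bounds (upper bounds),
but O(log³ n) is the tightest (smallest valid bound).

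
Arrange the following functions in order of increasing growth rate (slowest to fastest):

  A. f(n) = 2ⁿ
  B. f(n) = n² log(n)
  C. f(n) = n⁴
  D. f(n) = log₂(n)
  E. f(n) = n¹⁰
D < B < C < E < A

Comparing growth rates:
D = log₂(n) is O(log n)
B = n² log(n) is O(n² log n)
C = n⁴ is O(n⁴)
E = n¹⁰ is O(n¹⁰)
A = 2ⁿ is O(2ⁿ)

Therefore, the order from slowest to fastest is: D < B < C < E < A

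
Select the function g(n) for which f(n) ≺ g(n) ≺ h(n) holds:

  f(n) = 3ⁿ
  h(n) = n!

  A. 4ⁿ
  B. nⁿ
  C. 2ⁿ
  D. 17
A

We need g(n) with 3ⁿ = o(g(n)) and g(n) = o(n!), i.e. O(3ⁿ) ≺ g ≺ O(n!).
Check each option:
  A. 4ⁿ — O(4ⁿ) is strictly between O(3ⁿ) and O(n!) ✓
  B. nⁿ — O(nⁿ) does not grow strictly slower than h(n)
  C. 2ⁿ — O(2ⁿ) does not grow strictly faster than f(n)
  D. 17 — O(1) does not grow strictly faster than f(n)

Only option A (4ⁿ) lies strictly between.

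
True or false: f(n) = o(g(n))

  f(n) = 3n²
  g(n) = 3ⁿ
True

f(n) = 3n² is O(n²), and g(n) = 3ⁿ is O(3ⁿ).
Since O(n²) grows strictly slower than O(3ⁿ), f(n) = o(g(n)) is true.
This means lim(n→∞) f(n)/g(n) = 0.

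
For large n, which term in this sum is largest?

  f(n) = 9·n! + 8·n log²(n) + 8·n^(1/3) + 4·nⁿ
4·nⁿ

Looking at each term:
  - 9·n! is O(n!)
  - 8·n log²(n) is O(n log² n)
  - 8·n^(1/3) is O(n^(1/3))
  - 4·nⁿ is O(nⁿ)

The term 4·nⁿ (O(nⁿ)) grows fastest and dominates all others.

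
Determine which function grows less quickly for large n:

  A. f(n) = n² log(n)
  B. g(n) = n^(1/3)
B

f(n) = n² log(n) is O(n² log n), while g(n) = n^(1/3) is O(n^(1/3)).
Since O(n^(1/3)) grows slower than O(n² log n), g(n) is dominated.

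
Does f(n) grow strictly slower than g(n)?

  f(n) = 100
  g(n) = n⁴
True

f(n) = 100 is O(1), and g(n) = n⁴ is O(n⁴).
Since O(1) grows strictly slower than O(n⁴), f(n) = o(g(n)) is true.
This means lim(n→∞) f(n)/g(n) = 0.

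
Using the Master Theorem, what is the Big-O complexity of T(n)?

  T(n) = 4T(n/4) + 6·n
Θ(n log n)

Master Theorem: a = 4, b = 4, f(n) = 6·n.
Compute the critical exponent d = log₄(4) = 1.
Compare f(n) = Θ(n) against n^d:
  k = 1 = d, so f(n) = Θ(n^d) — Case 2.
  Work is balanced across levels: T(n) = Θ(n^d log n) = Θ(n log n).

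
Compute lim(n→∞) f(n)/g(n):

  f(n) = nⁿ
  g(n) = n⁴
∞

Since nⁿ (O(nⁿ)) grows faster than n⁴ (O(n⁴)),
the ratio f(n)/g(n) → ∞ as n → ∞.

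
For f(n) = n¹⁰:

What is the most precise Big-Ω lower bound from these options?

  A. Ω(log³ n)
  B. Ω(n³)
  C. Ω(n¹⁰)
C

f(n) = n¹⁰ is Ω(n¹⁰).
All listed options are valid Big-Ω bounds (lower bounds),
but Ω(n¹⁰) is the tightest (largest valid bound).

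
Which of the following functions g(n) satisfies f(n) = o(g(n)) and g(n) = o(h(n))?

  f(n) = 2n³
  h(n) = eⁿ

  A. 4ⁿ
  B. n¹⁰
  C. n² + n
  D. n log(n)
B

We need g(n) with 2n³ = o(g(n)) and g(n) = o(eⁿ), i.e. O(n³) ≺ g ≺ O(eⁿ).
Check each option:
  A. 4ⁿ — O(4ⁿ) does not grow strictly slower than h(n)
  B. n¹⁰ — O(n¹⁰) is strictly between O(n³) and O(eⁿ) ✓
  C. n² + n — O(n²) does not grow strictly faster than f(n)
  D. n log(n) — O(n log n) does not grow strictly faster than f(n)

Only option B (n¹⁰) lies strictly between.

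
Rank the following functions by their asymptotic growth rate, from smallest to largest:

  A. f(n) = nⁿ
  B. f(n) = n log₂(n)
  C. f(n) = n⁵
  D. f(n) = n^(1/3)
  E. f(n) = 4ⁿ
D < B < C < E < A

Comparing growth rates:
D = n^(1/3) is O(n^(1/3))
B = n log₂(n) is O(n log n)
C = n⁵ is O(n⁵)
E = 4ⁿ is O(4ⁿ)
A = nⁿ is O(nⁿ)

Therefore, the order from slowest to fastest is: D < B < C < E < A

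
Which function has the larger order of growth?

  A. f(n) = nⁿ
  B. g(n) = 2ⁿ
A

f(n) = nⁿ is O(nⁿ), while g(n) = 2ⁿ is O(2ⁿ).
Since O(nⁿ) grows faster than O(2ⁿ), f(n) dominates.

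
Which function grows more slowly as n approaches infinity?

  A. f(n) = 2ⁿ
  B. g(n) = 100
B

f(n) = 2ⁿ is O(2ⁿ), while g(n) = 100 is O(1).
Since O(1) grows slower than O(2ⁿ), g(n) is dominated.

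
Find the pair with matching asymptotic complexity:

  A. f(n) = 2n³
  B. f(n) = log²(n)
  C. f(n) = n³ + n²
A and C

Examining each function:
  A. 2n³ is O(n³)
  B. log²(n) is O(log² n)
  C. n³ + n² is O(n³)

Functions A and C both have the same complexity class.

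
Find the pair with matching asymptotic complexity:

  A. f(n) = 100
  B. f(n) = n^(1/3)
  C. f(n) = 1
A and C

Examining each function:
  A. 100 is O(1)
  B. n^(1/3) is O(n^(1/3))
  C. 1 is O(1)

Functions A and C both have the same complexity class.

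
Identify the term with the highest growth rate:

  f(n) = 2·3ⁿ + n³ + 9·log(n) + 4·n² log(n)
2·3ⁿ

Looking at each term:
  - 2·3ⁿ is O(3ⁿ)
  - n³ is O(n³)
  - 9·log(n) is O(log n)
  - 4·n² log(n) is O(n² log n)

The term 2·3ⁿ (O(3ⁿ)) grows fastest and dominates all others.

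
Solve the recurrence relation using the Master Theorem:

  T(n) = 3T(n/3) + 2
Θ(n)

Master Theorem: a = 3, b = 3, f(n) = 2.
Compute the critical exponent d = log₃(3) = 1.
Compare f(n) = Θ(1) against n^d:
  k = 0 < d = 1, so f(n) = O(n^(d-ε)) — Case 1.
  The recursion cost dominates: T(n) = Θ(n^d) = Θ(n).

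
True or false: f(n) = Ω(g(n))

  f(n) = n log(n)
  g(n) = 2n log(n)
True

f(n) = n log(n) and g(n) = 2n log(n) are both O(n log n).
Big-Ω permits equal growth rates (f ≥ c·g for some c > 0), so f(n) = Ω(g(n)) is true.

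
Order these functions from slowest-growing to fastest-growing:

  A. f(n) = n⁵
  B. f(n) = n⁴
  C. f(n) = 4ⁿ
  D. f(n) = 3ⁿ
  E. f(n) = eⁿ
B < A < E < D < C

Comparing growth rates:
B = n⁴ is O(n⁴)
A = n⁵ is O(n⁵)
E = eⁿ is O(eⁿ)
D = 3ⁿ is O(3ⁿ)
C = 4ⁿ is O(4ⁿ)

Therefore, the order from slowest to fastest is: B < A < E < D < C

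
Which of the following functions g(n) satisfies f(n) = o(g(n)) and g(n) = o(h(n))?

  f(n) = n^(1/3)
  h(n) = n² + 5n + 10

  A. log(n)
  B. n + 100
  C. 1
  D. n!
B

We need g(n) with n^(1/3) = o(g(n)) and g(n) = o(n² + 5n + 10), i.e. O(n^(1/3)) ≺ g ≺ O(n²).
Check each option:
  A. log(n) — O(log n) does not grow strictly faster than f(n)
  B. n + 100 — O(n) is strictly between O(n^(1/3)) and O(n²) ✓
  C. 1 — O(1) does not grow strictly faster than f(n)
  D. n! — O(n!) does not grow strictly slower than h(n)

Only option B (n + 100) lies strictly between.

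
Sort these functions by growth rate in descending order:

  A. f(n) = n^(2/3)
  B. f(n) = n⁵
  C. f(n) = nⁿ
C > B > A

Comparing growth rates:
C = nⁿ is O(nⁿ)
B = n⁵ is O(n⁵)
A = n^(2/3) is O(n^(2/3))

Therefore, the order from fastest to slowest is: C > B > A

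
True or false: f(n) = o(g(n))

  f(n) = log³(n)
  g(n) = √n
True

f(n) = log³(n) is O(log³ n), and g(n) = √n is O(√n).
Since O(log³ n) grows strictly slower than O(√n), f(n) = o(g(n)) is true.
This means lim(n→∞) f(n)/g(n) = 0.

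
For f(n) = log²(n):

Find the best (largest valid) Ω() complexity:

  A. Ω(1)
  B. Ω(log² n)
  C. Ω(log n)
B

f(n) = log²(n) is Ω(log² n).
All listed options are valid Big-Ω bounds (lower bounds),
but Ω(log² n) is the tightest (largest valid bound).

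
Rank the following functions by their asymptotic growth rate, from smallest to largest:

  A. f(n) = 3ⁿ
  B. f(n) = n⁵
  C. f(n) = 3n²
C < B < A

Comparing growth rates:
C = 3n² is O(n²)
B = n⁵ is O(n⁵)
A = 3ⁿ is O(3ⁿ)

Therefore, the order from slowest to fastest is: C < B < A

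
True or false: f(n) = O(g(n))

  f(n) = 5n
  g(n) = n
True

f(n) = 5n and g(n) = n are both O(n).
Big-O permits equal growth rates (f ≤ c·g for some c), so f(n) = O(g(n)) is true.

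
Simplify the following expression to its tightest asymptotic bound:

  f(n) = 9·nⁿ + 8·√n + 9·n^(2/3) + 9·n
Θ(nⁿ)

Order the terms by growth rate: 8·√n ≺ 9·n^(2/3) ≺ 9·n ≺ 9·nⁿ.
The fastest-growing term 9·nⁿ dominates as n → ∞; dropping its constant factor gives Θ(nⁿ).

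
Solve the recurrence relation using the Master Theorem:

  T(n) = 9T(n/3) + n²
Θ(n² log n)

Master Theorem: a = 9, b = 3, f(n) = n².
Compute the critical exponent d = log₃(9) = 2.
Compare f(n) = Θ(n²) against n^d:
  k = 2 = d, so f(n) = Θ(n^d) — Case 2.
  Work is balanced across levels: T(n) = Θ(n^d log n) = Θ(n² log n).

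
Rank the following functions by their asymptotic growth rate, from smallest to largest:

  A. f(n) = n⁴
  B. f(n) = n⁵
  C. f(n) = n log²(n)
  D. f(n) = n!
C < A < B < D

Comparing growth rates:
C = n log²(n) is O(n log² n)
A = n⁴ is O(n⁴)
B = n⁵ is O(n⁵)
D = n! is O(n!)

Therefore, the order from slowest to fastest is: C < A < B < D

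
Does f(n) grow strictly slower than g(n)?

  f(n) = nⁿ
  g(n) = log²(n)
False

f(n) = nⁿ is O(nⁿ), and g(n) = log²(n) is O(log² n).
Since O(nⁿ) grows faster than or equal to O(log² n), f(n) = o(g(n)) is false.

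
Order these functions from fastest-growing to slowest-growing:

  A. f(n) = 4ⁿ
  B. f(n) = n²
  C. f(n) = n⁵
A > C > B

Comparing growth rates:
A = 4ⁿ is O(4ⁿ)
C = n⁵ is O(n⁵)
B = n² is O(n²)

Therefore, the order from fastest to slowest is: A > C > B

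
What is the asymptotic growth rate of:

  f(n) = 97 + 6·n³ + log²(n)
Θ(n³)

Order the terms by growth rate: 97 ≺ log²(n) ≺ 6·n³.
The fastest-growing term 6·n³ dominates as n → ∞; dropping its constant factor gives Θ(n³).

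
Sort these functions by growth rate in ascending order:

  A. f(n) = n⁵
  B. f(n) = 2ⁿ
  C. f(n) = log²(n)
C < A < B

Comparing growth rates:
C = log²(n) is O(log² n)
A = n⁵ is O(n⁵)
B = 2ⁿ is O(2ⁿ)

Therefore, the order from slowest to fastest is: C < A < B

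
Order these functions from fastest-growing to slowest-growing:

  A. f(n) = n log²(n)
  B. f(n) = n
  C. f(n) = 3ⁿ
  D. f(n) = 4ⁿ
D > C > A > B

Comparing growth rates:
D = 4ⁿ is O(4ⁿ)
C = 3ⁿ is O(3ⁿ)
A = n log²(n) is O(n log² n)
B = n is O(n)

Therefore, the order from fastest to slowest is: D > C > A > B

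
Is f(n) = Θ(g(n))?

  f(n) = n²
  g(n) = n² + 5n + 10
True

f(n) = n² and g(n) = n² + 5n + 10 are both O(n²).
Since they have the same asymptotic growth rate, f(n) = Θ(g(n)) is true.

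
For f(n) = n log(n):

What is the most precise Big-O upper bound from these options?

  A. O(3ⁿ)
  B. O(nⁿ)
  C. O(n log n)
C

f(n) = n log(n) is O(n log n).
All listed options are valid Big-O bounds (upper bounds),
but O(n log n) is the tightest (smallest valid bound).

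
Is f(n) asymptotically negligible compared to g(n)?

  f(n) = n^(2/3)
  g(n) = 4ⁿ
True

f(n) = n^(2/3) is O(n^(2/3)), and g(n) = 4ⁿ is O(4ⁿ).
Since O(n^(2/3)) grows strictly slower than O(4ⁿ), f(n) = o(g(n)) is true.
This means lim(n→∞) f(n)/g(n) = 0.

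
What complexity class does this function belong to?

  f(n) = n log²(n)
O(n log² n)

The dominant term in n log²(n) is n log²(n), which is Θ(n log² n).
Constants are absorbed, so the tightest bound is O(n log² n).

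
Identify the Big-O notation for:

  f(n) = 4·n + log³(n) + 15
O(n)

The dominant term in 4·n + log³(n) + 15 is 4·n, which is Θ(n).
Lower-order terms (log³(n), 15) are asymptotically negligible.
Constants are absorbed, so the tightest bound is O(n).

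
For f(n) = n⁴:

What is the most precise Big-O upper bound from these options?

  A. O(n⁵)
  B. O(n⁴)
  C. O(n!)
B

f(n) = n⁴ is O(n⁴).
All listed options are valid Big-O bounds (upper bounds),
but O(n⁴) is the tightest (smallest valid bound).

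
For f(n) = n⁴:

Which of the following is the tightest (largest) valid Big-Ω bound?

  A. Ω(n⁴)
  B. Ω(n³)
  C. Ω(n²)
A

f(n) = n⁴ is Ω(n⁴).
All listed options are valid Big-Ω bounds (lower bounds),
but Ω(n⁴) is the tightest (largest valid bound).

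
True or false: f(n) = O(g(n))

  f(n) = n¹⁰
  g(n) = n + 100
False

f(n) = n¹⁰ is O(n¹⁰), and g(n) = n + 100 is O(n).
Since O(n¹⁰) grows faster than O(n), f(n) = O(g(n)) is false.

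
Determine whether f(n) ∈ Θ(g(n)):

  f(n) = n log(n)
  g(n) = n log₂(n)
True

f(n) = n log(n) and g(n) = n log₂(n) are both O(n log n).
Since they have the same asymptotic growth rate, f(n) = Θ(g(n)) is true.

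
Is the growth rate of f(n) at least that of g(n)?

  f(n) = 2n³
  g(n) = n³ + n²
True

f(n) = 2n³ and g(n) = n³ + n² are both O(n³).
Big-Ω permits equal growth rates (f ≥ c·g for some c > 0), so f(n) = Ω(g(n)) is true.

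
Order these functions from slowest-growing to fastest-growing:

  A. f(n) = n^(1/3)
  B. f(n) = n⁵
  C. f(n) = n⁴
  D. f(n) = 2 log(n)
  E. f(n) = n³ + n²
D < A < E < C < B

Comparing growth rates:
D = 2 log(n) is O(log n)
A = n^(1/3) is O(n^(1/3))
E = n³ + n² is O(n³)
C = n⁴ is O(n⁴)
B = n⁵ is O(n⁵)

Therefore, the order from slowest to fastest is: D < A < E < C < B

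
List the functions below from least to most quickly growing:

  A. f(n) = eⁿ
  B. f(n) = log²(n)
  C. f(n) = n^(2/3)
B < C < A

Comparing growth rates:
B = log²(n) is O(log² n)
C = n^(2/3) is O(n^(2/3))
A = eⁿ is O(eⁿ)

Therefore, the order from slowest to fastest is: B < C < A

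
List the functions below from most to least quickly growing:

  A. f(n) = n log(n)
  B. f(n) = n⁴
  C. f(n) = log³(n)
B > A > C

Comparing growth rates:
B = n⁴ is O(n⁴)
A = n log(n) is O(n log n)
C = log³(n) is O(log³ n)

Therefore, the order from fastest to slowest is: B > A > C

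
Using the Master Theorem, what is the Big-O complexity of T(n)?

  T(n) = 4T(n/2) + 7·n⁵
Θ(n⁵)

Master Theorem: a = 4, b = 2, f(n) = 7·n⁵.
Compute the critical exponent d = log₂(4) = 2.
Compare f(n) = Θ(n⁵) against n^d:
  k = 5 > d = 2, so f(n) = Ω(n^(d+ε)) — Case 3.
  Regularity: a·(n/b)^5/n^5 = a/b^5 = 4/32 < 1 ✓.
  The top-level work dominates: T(n) = Θ(f(n)) = Θ(n⁵).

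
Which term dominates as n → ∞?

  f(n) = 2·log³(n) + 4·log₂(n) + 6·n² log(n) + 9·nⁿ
9·nⁿ

Looking at each term:
  - 2·log³(n) is O(log³ n)
  - 4·log₂(n) is O(log n)
  - 6·n² log(n) is O(n² log n)
  - 9·nⁿ is O(nⁿ)

The term 9·nⁿ (O(nⁿ)) grows fastest and dominates all others.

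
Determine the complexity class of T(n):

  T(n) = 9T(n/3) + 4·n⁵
Θ(n⁵)

Master Theorem: a = 9, b = 3, f(n) = 4·n⁵.
Compute the critical exponent d = log₃(9) = 2.
Compare f(n) = Θ(n⁵) against n^d:
  k = 5 > d = 2, so f(n) = Ω(n^(d+ε)) — Case 3.
  Regularity: a·(n/b)^5/n^5 = a/b^5 = 9/243 < 1 ✓.
  The top-level work dominates: T(n) = Θ(f(n)) = Θ(n⁵).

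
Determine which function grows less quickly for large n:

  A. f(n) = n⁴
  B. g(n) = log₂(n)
B

f(n) = n⁴ is O(n⁴), while g(n) = log₂(n) is O(log n).
Since O(log n) grows slower than O(n⁴), g(n) is dominated.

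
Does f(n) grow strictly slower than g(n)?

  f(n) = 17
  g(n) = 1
False

f(n) = 17 is O(1), and g(n) = 1 is O(1).
Since they have the same growth rate, f(n) = o(g(n)) is false.
(f = o(g) requires f to grow strictly slower, not equal.)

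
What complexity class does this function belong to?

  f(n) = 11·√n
O(√n)

The dominant term in 11·√n is 11·√n, which is Θ(√n).
Constants are absorbed, so the tightest bound is O(√n).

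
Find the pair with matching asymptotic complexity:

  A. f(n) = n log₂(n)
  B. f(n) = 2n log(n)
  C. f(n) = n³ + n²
A and B

Examining each function:
  A. n log₂(n) is O(n log n)
  B. 2n log(n) is O(n log n)
  C. n³ + n² is O(n³)

Functions A and B both have the same complexity class.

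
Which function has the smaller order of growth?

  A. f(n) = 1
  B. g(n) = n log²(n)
A

f(n) = 1 is O(1), while g(n) = n log²(n) is O(n log² n).
Since O(1) grows slower than O(n log² n), f(n) is dominated.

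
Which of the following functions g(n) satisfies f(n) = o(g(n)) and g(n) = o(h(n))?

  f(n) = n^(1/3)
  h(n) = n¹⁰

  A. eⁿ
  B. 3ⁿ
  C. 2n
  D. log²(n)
C

We need g(n) with n^(1/3) = o(g(n)) and g(n) = o(n¹⁰), i.e. O(n^(1/3)) ≺ g ≺ O(n¹⁰).
Check each option:
  A. eⁿ — O(eⁿ) does not grow strictly slower than h(n)
  B. 3ⁿ — O(3ⁿ) does not grow strictly slower than h(n)
  C. 2n — O(n) is strictly between O(n^(1/3)) and O(n¹⁰) ✓
  D. log²(n) — O(log² n) does not grow strictly faster than f(n)

Only option C (2n) lies strictly between.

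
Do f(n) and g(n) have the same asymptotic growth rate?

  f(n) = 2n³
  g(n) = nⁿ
False

f(n) = 2n³ is O(n³), and g(n) = nⁿ is O(nⁿ).
Since they have different growth rates, f(n) = Θ(g(n)) is false.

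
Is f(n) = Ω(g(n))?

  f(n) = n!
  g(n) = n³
True

f(n) = n! is O(n!), and g(n) = n³ is O(n³).
Since O(n!) grows at least as fast as O(n³), f(n) = Ω(g(n)) is true.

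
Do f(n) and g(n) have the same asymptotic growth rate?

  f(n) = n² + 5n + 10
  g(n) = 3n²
True

f(n) = n² + 5n + 10 and g(n) = 3n² are both O(n²).
Since they have the same asymptotic growth rate, f(n) = Θ(g(n)) is true.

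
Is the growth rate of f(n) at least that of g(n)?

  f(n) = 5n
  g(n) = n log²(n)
False

f(n) = 5n is O(n), and g(n) = n log²(n) is O(n log² n).
Since O(n) grows slower than O(n log² n), f(n) = Ω(g(n)) is false.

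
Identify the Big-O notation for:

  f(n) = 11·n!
O(n!)

The dominant term in 11·n! is 11·n!, which is Θ(n!).
Constants are absorbed, so the tightest bound is O(n!).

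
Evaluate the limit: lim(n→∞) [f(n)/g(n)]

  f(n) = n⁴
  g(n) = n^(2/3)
∞

Since n⁴ (O(n⁴)) grows faster than n^(2/3) (O(n^(2/3))),
the ratio f(n)/g(n) → ∞ as n → ∞.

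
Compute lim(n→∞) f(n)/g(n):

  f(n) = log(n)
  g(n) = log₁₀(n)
log(10)

Since log(n) and log₁₀(n) have the same growth rate (O(log n)),
the ratio converges to a constant: log(10).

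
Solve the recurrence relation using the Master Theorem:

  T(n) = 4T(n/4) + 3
Θ(n)

Master Theorem: a = 4, b = 4, f(n) = 3.
Compute the critical exponent d = log₄(4) = 1.
Compare f(n) = Θ(1) against n^d:
  k = 0 < d = 1, so f(n) = O(n^(d-ε)) — Case 1.
  The recursion cost dominates: T(n) = Θ(n^d) = Θ(n).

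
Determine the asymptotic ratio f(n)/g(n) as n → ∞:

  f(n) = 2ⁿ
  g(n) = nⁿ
0

Since 2ⁿ (O(2ⁿ)) grows slower than nⁿ (O(nⁿ)),
the ratio f(n)/g(n) → 0 as n → ∞.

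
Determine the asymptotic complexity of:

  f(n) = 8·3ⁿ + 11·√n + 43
O(3ⁿ)

The dominant term in 8·3ⁿ + 11·√n + 43 is 8·3ⁿ, which is Θ(3ⁿ).
Lower-order terms (11·√n, 43) are asymptotically negligible.
Constants are absorbed, so the tightest bound is O(3ⁿ).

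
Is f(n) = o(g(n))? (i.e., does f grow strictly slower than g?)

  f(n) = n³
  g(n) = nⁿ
True

f(n) = n³ is O(n³), and g(n) = nⁿ is O(nⁿ).
Since O(n³) grows strictly slower than O(nⁿ), f(n) = o(g(n)) is true.
This means lim(n→∞) f(n)/g(n) = 0.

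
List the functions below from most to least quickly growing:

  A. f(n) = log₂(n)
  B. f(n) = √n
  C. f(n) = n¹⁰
C > B > A

Comparing growth rates:
C = n¹⁰ is O(n¹⁰)
B = √n is O(√n)
A = log₂(n) is O(log n)

Therefore, the order from fastest to slowest is: C > B > A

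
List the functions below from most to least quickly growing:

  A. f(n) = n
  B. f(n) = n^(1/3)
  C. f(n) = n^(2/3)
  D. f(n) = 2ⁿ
D > A > C > B

Comparing growth rates:
D = 2ⁿ is O(2ⁿ)
A = n is O(n)
C = n^(2/3) is O(n^(2/3))
B = n^(1/3) is O(n^(1/3))

Therefore, the order from fastest to slowest is: D > A > C > B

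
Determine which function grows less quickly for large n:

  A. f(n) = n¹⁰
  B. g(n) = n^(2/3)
B

f(n) = n¹⁰ is O(n¹⁰), while g(n) = n^(2/3) is O(n^(2/3)).
Since O(n^(2/3)) grows slower than O(n¹⁰), g(n) is dominated.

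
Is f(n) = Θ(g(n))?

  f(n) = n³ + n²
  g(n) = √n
False

f(n) = n³ + n² is O(n³), and g(n) = √n is O(√n).
Since they have different growth rates, f(n) = Θ(g(n)) is false.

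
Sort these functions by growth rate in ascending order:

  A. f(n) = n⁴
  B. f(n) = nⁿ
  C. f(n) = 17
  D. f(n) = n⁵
C < A < D < B

Comparing growth rates:
C = 17 is O(1)
A = n⁴ is O(n⁴)
D = n⁵ is O(n⁵)
B = nⁿ is O(nⁿ)

Therefore, the order from slowest to fastest is: C < A < D < B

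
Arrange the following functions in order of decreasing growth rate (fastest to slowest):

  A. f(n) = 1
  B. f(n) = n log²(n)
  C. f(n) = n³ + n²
C > B > A

Comparing growth rates:
C = n³ + n² is O(n³)
B = n log²(n) is O(n log² n)
A = 1 is O(1)

Therefore, the order from fastest to slowest is: C > B > A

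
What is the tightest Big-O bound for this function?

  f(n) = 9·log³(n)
O(log³ n)

The dominant term in 9·log³(n) is 9·log³(n), which is Θ(log³ n).
Constants are absorbed, so the tightest bound is O(log³ n).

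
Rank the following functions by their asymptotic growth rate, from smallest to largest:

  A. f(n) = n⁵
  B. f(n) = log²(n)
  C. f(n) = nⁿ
B < A < C

Comparing growth rates:
B = log²(n) is O(log² n)
A = n⁵ is O(n⁵)
C = nⁿ is O(nⁿ)

Therefore, the order from slowest to fastest is: B < A < C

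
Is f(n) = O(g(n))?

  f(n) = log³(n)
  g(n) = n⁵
True

f(n) = log³(n) is O(log³ n), and g(n) = n⁵ is O(n⁵).
Since O(log³ n) ⊆ O(n⁵) (f grows no faster than g), f(n) = O(g(n)) is true.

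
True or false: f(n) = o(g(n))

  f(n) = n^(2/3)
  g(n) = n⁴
True

f(n) = n^(2/3) is O(n^(2/3)), and g(n) = n⁴ is O(n⁴).
Since O(n^(2/3)) grows strictly slower than O(n⁴), f(n) = o(g(n)) is true.
This means lim(n→∞) f(n)/g(n) = 0.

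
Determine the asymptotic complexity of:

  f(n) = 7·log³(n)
O(log³ n)

The dominant term in 7·log³(n) is 7·log³(n), which is Θ(log³ n).
Constants are absorbed, so the tightest bound is O(log³ n).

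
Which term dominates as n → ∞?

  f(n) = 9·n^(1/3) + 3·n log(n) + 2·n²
2·n²

Looking at each term:
  - 9·n^(1/3) is O(n^(1/3))
  - 3·n log(n) is O(n log n)
  - 2·n² is O(n²)

The term 2·n² (O(n²)) grows fastest and dominates all others.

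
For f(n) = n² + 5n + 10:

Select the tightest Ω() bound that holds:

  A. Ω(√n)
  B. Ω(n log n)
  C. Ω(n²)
C

f(n) = n² + 5n + 10 is Ω(n²).
All listed options are valid Big-Ω bounds (lower bounds),
but Ω(n²) is the tightest (largest valid bound).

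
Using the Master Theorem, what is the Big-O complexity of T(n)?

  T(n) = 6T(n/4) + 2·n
Θ(n^log₄(6))

Master Theorem: a = 6, b = 4, f(n) = 2·n.
Compute the critical exponent d = log₄(6) = 1.292.
Compare f(n) = Θ(n) against n^d:
  k = 1 < d = 1.292, so f(n) = O(n^(d-ε)) — Case 1.
  The recursion cost dominates: T(n) = Θ(n^d) = Θ(n^log₄(6)).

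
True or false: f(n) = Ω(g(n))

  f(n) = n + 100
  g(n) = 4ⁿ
False

f(n) = n + 100 is O(n), and g(n) = 4ⁿ is O(4ⁿ).
Since O(n) grows slower than O(4ⁿ), f(n) = Ω(g(n)) is false.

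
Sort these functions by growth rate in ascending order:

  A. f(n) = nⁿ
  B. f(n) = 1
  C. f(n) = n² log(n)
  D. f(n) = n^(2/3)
B < D < C < A

Comparing growth rates:
B = 1 is O(1)
D = n^(2/3) is O(n^(2/3))
C = n² log(n) is O(n² log n)
A = nⁿ is O(nⁿ)

Therefore, the order from slowest to fastest is: B < D < C < A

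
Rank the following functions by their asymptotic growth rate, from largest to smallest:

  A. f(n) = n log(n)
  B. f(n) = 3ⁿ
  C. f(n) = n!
C > B > A

Comparing growth rates:
C = n! is O(n!)
B = 3ⁿ is O(3ⁿ)
A = n log(n) is O(n log n)

Therefore, the order from fastest to slowest is: C > B > A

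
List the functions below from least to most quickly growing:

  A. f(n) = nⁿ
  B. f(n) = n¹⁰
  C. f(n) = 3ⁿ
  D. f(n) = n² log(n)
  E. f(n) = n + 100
E < D < B < C < A

Comparing growth rates:
E = n + 100 is O(n)
D = n² log(n) is O(n² log n)
B = n¹⁰ is O(n¹⁰)
C = 3ⁿ is O(3ⁿ)
A = nⁿ is O(nⁿ)

Therefore, the order from slowest to fastest is: E < D < B < C < A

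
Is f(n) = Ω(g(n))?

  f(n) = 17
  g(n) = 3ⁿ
False

f(n) = 17 is O(1), and g(n) = 3ⁿ is O(3ⁿ).
Since O(1) grows slower than O(3ⁿ), f(n) = Ω(g(n)) is false.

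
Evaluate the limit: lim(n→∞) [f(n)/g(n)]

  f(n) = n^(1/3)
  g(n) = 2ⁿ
0

Since n^(1/3) (O(n^(1/3))) grows slower than 2ⁿ (O(2ⁿ)),
the ratio f(n)/g(n) → 0 as n → ∞.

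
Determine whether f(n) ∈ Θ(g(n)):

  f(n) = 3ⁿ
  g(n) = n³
False

f(n) = 3ⁿ is O(3ⁿ), and g(n) = n³ is O(n³).
Since they have different growth rates, f(n) = Θ(g(n)) is false.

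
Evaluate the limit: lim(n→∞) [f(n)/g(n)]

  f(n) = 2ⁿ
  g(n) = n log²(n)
∞

Since 2ⁿ (O(2ⁿ)) grows faster than n log²(n) (O(n log² n)),
the ratio f(n)/g(n) → ∞ as n → ∞.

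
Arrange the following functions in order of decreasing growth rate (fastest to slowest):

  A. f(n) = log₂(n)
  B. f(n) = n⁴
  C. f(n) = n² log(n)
B > C > A

Comparing growth rates:
B = n⁴ is O(n⁴)
C = n² log(n) is O(n² log n)
A = log₂(n) is O(log n)

Therefore, the order from fastest to slowest is: B > C > A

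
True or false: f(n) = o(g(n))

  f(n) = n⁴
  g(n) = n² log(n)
False

f(n) = n⁴ is O(n⁴), and g(n) = n² log(n) is O(n² log n).
Since O(n⁴) grows faster than or equal to O(n² log n), f(n) = o(g(n)) is false.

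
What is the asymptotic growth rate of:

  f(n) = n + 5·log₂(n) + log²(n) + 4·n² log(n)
Θ(n² log n)

Order the terms by growth rate: 5·log₂(n) ≺ log²(n) ≺ n ≺ 4·n² log(n).
The fastest-growing term 4·n² log(n) dominates as n → ∞; dropping its constant factor gives Θ(n² log n).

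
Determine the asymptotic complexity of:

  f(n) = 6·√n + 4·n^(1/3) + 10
O(√n)

The dominant term in 6·√n + 4·n^(1/3) + 10 is 6·√n, which is Θ(√n).
Lower-order terms (4·n^(1/3), 10) are asymptotically negligible.
Constants are absorbed, so the tightest bound is O(√n).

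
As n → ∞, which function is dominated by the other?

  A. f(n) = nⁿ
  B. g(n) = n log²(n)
B

f(n) = nⁿ is O(nⁿ), while g(n) = n log²(n) is O(n log² n).
Since O(n log² n) grows slower than O(nⁿ), g(n) is dominated.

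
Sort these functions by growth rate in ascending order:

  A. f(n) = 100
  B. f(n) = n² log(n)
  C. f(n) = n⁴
A < B < C

Comparing growth rates:
A = 100 is O(1)
B = n² log(n) is O(n² log n)
C = n⁴ is O(n⁴)

Therefore, the order from slowest to fastest is: A < B < C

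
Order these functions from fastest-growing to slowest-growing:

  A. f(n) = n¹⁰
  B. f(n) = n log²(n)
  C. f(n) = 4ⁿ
C > A > B

Comparing growth rates:
C = 4ⁿ is O(4ⁿ)
A = n¹⁰ is O(n¹⁰)
B = n log²(n) is O(n log² n)

Therefore, the order from fastest to slowest is: C > A > B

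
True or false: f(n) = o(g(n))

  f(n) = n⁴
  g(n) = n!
True

f(n) = n⁴ is O(n⁴), and g(n) = n! is O(n!).
Since O(n⁴) grows strictly slower than O(n!), f(n) = o(g(n)) is true.
This means lim(n→∞) f(n)/g(n) = 0.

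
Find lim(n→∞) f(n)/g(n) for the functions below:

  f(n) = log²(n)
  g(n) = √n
0

Since log²(n) (O(log² n)) grows slower than √n (O(√n)),
the ratio f(n)/g(n) → 0 as n → ∞.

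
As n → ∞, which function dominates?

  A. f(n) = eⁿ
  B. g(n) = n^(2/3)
A

f(n) = eⁿ is O(eⁿ), while g(n) = n^(2/3) is O(n^(2/3)).
Since O(eⁿ) grows faster than O(n^(2/3)), f(n) dominates.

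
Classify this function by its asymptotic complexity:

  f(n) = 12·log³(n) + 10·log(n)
O(log³ n)

The dominant term in 12·log³(n) + 10·log(n) is 12·log³(n), which is Θ(log³ n).
Lower-order terms (10·log(n)) are asymptotically negligible.
Constants are absorbed, so the tightest bound is O(log³ n).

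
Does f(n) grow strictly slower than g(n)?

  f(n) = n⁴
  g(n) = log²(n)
False

f(n) = n⁴ is O(n⁴), and g(n) = log²(n) is O(log² n).
Since O(n⁴) grows faster than or equal to O(log² n), f(n) = o(g(n)) is false.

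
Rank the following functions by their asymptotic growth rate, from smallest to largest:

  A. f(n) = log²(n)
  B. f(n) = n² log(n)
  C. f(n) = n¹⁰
A < B < C

Comparing growth rates:
A = log²(n) is O(log² n)
B = n² log(n) is O(n² log n)
C = n¹⁰ is O(n¹⁰)

Therefore, the order from slowest to fastest is: A < B < C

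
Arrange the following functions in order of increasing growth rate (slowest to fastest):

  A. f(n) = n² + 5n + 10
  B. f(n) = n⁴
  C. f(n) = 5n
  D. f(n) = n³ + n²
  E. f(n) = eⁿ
C < A < D < B < E

Comparing growth rates:
C = 5n is O(n)
A = n² + 5n + 10 is O(n²)
D = n³ + n² is O(n³)
B = n⁴ is O(n⁴)
E = eⁿ is O(eⁿ)

Therefore, the order from slowest to fastest is: C < A < D < B < E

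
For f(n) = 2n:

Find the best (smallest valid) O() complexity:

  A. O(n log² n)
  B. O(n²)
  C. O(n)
C

f(n) = 2n is O(n).
All listed options are valid Big-O bounds (upper bounds),
but O(n) is the tightest (smallest valid bound).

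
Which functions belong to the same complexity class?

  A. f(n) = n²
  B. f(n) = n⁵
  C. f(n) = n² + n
A and C

Examining each function:
  A. n² is O(n²)
  B. n⁵ is O(n⁵)
  C. n² + n is O(n²)

Functions A and C both have the same complexity class.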